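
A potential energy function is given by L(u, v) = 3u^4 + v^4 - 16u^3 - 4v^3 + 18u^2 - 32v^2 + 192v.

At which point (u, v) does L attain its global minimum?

L(u,v) separates as P(u) + Q(v), so its minimum is min P + min Q.
P'(u) = 12u(u - 3)(u - 1) vanishes at u ∈ {0, 1, 3}; Q'(v) = 4(v - 4)(v - 3)(v + 4) vanishes at v ∈ {-4, 3, 4}.
Local minima of P (where P''>0): P(0)=0, P(3)=-27. Local minima of Q: Q(-4)=-768, Q(4)=256.
So the global minimum of L is P(3) + Q(-4) = -27 − 768 = -795, attained at (3, -4).

(3, -4)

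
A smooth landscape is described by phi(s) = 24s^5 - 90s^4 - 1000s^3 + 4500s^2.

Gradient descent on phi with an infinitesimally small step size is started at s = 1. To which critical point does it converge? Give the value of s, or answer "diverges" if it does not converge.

0

phi'(s) = 120s(s - 5)(s - 3)(s + 5), so phi'(1) = 5760.
Gradient descent moves in the -phi' direction, i.e. s is decreasing.
The nearest critical point in that direction is s = 0, where phi'' = 9000 > 0 (a local minimum). The iterate converges there.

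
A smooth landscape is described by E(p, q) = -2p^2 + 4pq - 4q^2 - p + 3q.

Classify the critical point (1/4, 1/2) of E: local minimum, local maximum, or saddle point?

The Hessian of E is constant: H = [[-4, 4], [4, -8]].
det(H) = (-4)·(-8) − 4² = 16.
det(H) > 0 and tr(H) = -12 < 0, so H is negative definite and the point is a local maximum.

local maximum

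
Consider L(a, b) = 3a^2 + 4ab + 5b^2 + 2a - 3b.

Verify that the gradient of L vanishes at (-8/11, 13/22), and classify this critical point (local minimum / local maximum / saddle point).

∇L = (6a + 4b + 2, 4a + 10b - 3); substituting (-8/11, 13/22) gives ∇L = (0, 0), so (-8/11, 13/22) is indeed a critical point.
The Hessian of L is constant: H = [[6, 4], [4, 10]].
det(H) = 6·10 − 4² = 44.
det(H) > 0 and tr(H) = 16 > 0, so H is positive definite and the point is a local minimum.

local minimum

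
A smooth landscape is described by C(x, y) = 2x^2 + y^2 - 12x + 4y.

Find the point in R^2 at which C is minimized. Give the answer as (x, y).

C(x,y) separates as P(x) + Q(y), so its minimum is min P + min Q.
P'(x) = 4x - 12 vanishes at x ∈ {3}; Q'(y) = 2y + 4 vanishes at y ∈ {-2}.
Local minima of P (where P''>0): P(3)=-18. Local minima of Q: Q(-2)=-4.
So the global minimum of C is P(3) + Q(-2) = -18 − 4 = -22, attained at (3, -2).

(3, -2)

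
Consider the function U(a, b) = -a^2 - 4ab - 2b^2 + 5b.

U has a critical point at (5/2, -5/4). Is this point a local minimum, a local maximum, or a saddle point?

saddle point

The Hessian of U is constant: H = [[-2, -4], [-4, -4]].
det(H) = (-2)·(-4) − (-4)² = -8.
Since det(H) < 0, H is indefinite and the critical point is a saddle point.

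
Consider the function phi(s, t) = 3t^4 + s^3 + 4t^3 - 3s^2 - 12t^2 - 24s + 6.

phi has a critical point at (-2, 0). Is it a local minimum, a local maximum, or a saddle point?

The mixed partial ∂²phi/∂s∂t is 0, so the Hessian at any point is diag(phi_ss, phi_tt) = diag(6(s - 1), 12(3t^2 + 2t - 2)).
At (-2, 0): H = diag(-18, -24).
Both eigenvalues are negative, so H is negative definite: a local maximum.

local maximum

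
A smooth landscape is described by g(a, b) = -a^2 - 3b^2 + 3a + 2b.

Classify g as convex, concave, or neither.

concave

g is quadratic, so its Hessian is the constant matrix H = [[-2, 0], [0, -6]].
det(H) = 12, tr(H) = -8.
det(H) > 0 and tr(H) < 0, so H is negative definite everywhere: concave.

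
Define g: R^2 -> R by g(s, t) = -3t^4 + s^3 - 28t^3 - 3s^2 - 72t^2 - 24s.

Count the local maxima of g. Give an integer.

g separates as a function of s plus a function of t, so ∇g=0 decouples.
∂g/∂s = 3(s - 4)(s + 2) = 0 at s ∈ {-2, 4}; ∂g/∂t = -12t(t + 3)(t + 4) = 0 at t ∈ {-4, -3, 0}.
The Hessian is diagonal: diag(g_ss, g_tt). Second derivatives: g_ss(-2)=-18, g_ss(4)=18; g_tt(-4)=-48, g_tt(-3)=36, g_tt(0)=-144.
Local maxima occur where both diagonal entries negative: (-2, -4), (-2, 0). Count: 2.

2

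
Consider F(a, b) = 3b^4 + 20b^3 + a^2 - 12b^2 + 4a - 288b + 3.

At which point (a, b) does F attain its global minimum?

F(a,b) separates as P(a) + Q(b) + 3, so its minimum is min P + min Q + 3.
P'(a) = 2a + 4 vanishes at a ∈ {-2}; Q'(b) = 12(b - 2)(b + 3)(b + 4) vanishes at b ∈ {-4, -3, 2}.
Local minima of P (where P''>0): P(-2)=-4. Local minima of Q: Q(-4)=448, Q(2)=-416.
So the global minimum of F is P(-2) + Q(2) + 3 = -4 − 416 + 3 = -417, attained at (-2, 2).

(-2, 2)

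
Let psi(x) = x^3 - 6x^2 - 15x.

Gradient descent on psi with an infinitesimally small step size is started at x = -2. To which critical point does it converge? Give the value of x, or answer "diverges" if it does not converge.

diverges

psi'(x) = 3(x - 5)(x + 1), so psi'(-2) = 21.
Gradient descent moves in the -psi' direction, i.e. x is decreasing.
There is no critical point below x=-2, and psi' keeps the same sign, so the iterate runs off to −∞.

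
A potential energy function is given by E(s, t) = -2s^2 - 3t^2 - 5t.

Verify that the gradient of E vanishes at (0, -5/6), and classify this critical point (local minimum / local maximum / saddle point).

∇E = (-4s, -6t - 5); substituting (0, -5/6) gives ∇E = (0, 0), so (0, -5/6) is indeed a critical point.
The Hessian of E is constant: H = [[-4, 0], [0, -6]].
det(H) = (-4)·(-6) − 0² = 24.
det(H) > 0 and tr(H) = -10 < 0, so H is negative definite and the point is a local maximum.

local maximum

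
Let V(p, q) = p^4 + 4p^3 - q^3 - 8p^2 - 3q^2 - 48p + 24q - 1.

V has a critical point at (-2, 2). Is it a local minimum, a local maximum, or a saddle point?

local maximum

The mixed partial ∂²V/∂p∂q is 0, so the Hessian at any point is diag(V_pp, V_qq) = diag(4(3p^2 + 6p - 4), -6(q + 1)).
At (-2, 2): H = diag(-16, -18).
Both eigenvalues are negative, so H is negative definite: a local maximum.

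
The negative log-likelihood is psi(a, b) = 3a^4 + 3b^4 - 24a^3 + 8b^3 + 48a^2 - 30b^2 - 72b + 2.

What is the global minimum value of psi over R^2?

-150

psi(a,b) separates as P(a) + Q(b) + 2, so its minimum is min P + min Q + 2.
P'(a) = 12a(a - 4)(a - 2) vanishes at a ∈ {0, 2, 4}; Q'(b) = 12(b - 2)(b + 1)(b + 3) vanishes at b ∈ {-3, -1, 2}.
Local minima of P (where P''>0): P(0)=0, P(4)=0. Local minima of Q: Q(-3)=-27, Q(2)=-152.
So the global minimum of psi is P(0) + Q(2) + 2 = 0 − 152 + 2 = -150, attained at (0, 2).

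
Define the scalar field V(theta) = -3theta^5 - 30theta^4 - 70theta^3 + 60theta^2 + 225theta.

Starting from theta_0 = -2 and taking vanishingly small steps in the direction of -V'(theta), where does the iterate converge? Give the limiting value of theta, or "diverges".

-1

V'(theta) = -15(theta - 1)(theta + 1)(theta + 3)(theta + 5), so V'(-2) = -135.
Gradient descent moves in the -V' direction, i.e. theta is increasing.
The nearest critical point in that direction is theta = -1, where V'' = 240 > 0 (a local minimum). The iterate converges there.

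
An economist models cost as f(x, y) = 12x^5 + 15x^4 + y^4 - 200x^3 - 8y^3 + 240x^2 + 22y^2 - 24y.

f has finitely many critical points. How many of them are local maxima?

f separates as a function of x plus a function of y, so ∇f=0 decouples.
∂f/∂x = 60x(x - 2)(x - 1)(x + 4) = 0 at x ∈ {-4, 0, 1, 2}; ∂f/∂y = 4(y - 3)(y - 2)(y - 1) = 0 at y ∈ {1, 2, 3}.
The Hessian is diagonal: diag(f_xx, f_yy). Second derivatives: f_xx(-4)=-7200, f_xx(0)=480, f_xx(1)=-300, f_xx(2)=720; f_yy(1)=8, f_yy(2)=-4, f_yy(3)=8.
Local maxima occur where both diagonal entries negative: (-4, 2), (1, 2). Count: 2.

2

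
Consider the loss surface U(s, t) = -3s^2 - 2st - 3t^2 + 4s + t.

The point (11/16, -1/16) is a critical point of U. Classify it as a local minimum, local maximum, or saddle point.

The Hessian of U is constant: H = [[-6, -2], [-2, -6]].
det(H) = (-6)·(-6) − (-2)² = 32.
det(H) > 0 and tr(H) = -12 < 0, so H is negative definite and the point is a local maximum.

local maximum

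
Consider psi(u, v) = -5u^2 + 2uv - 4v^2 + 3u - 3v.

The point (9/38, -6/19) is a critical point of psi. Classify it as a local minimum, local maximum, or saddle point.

The Hessian of psi is constant: H = [[-10, 2], [2, -8]].
det(H) = (-10)·(-8) − 2² = 76.
det(H) > 0 and tr(H) = -18 < 0, so H is negative definite and the point is a local maximum.

local maximum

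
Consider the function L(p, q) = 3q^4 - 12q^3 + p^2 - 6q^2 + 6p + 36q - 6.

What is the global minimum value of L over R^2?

L(p,q) separates as A(p) + B(q) − 6, so its minimum is min A + min B − 6.
A'(p) = 2p + 6 vanishes at p ∈ {-3}; B'(q) = 12(q - 3)(q - 1)(q + 1) vanishes at q ∈ {-1, 1, 3}.
Local minima of A (where A''>0): A(-3)=-9. Local minima of B: B(-1)=-27, B(3)=-27.
So the global minimum of L is A(-3) + B(-1) − 6 = -9 − 27 − 6 = -42, attained at (-3, -1).

-42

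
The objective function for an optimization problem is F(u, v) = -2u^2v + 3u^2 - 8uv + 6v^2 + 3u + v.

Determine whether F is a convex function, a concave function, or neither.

neither

The term -2u^2v is cubic, so the Hessian is not constant.
∂²F/∂u² = -4v + 6, which takes both signs as v varies (negative for sufficiently large v). A diagonal entry of the Hessian changing sign means the Hessian is neither positive- nor negative-semidefinite on all of R^2.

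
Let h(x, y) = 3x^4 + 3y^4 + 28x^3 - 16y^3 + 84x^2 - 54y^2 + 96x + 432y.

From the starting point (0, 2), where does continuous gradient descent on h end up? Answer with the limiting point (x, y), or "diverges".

(-1, -3)

h is separable, so gradient descent decouples: x follows -∂h/∂x, y follows -∂h/∂y.
∂h/∂x = 12(x + 1)(x + 2)(x + 4); at x=0 this is 96, so x decreases.
∂h/∂y = 12(y - 4)(y - 3)(y + 3); at y=2 this is 120, so y decreases.
x converges to its nearest critical value -1 (a local min of the x-part); y converges to -3. The iterate converges to (-1, -3).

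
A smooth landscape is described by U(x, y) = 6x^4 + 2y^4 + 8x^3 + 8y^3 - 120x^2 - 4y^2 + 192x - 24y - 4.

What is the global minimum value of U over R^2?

U(x,y) separates as P(x) + Q(y) − 4, so its minimum is min P + min Q − 4.
P'(x) = 24(x - 2)(x - 1)(x + 4) vanishes at x ∈ {-4, 1, 2}; Q'(y) = 8(y - 1)(y + 1)(y + 3) vanishes at y ∈ {-3, -1, 1}.
Local minima of P (where P''>0): P(-4)=-1664, P(2)=64. Local minima of Q: Q(-3)=-18, Q(1)=-18.
So the global minimum of U is P(-4) + Q(-3) − 4 = -1664 − 18 − 4 = -1686, attained at (-4, -3).

-1686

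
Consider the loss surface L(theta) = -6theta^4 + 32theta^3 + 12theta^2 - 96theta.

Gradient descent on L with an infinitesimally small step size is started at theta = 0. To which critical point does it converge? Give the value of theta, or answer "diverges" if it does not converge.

L'(theta) = -24(theta - 4)(theta - 1)(theta + 1), so L'(0) = -96.
Gradient descent moves in the -L' direction, i.e. theta is increasing.
The nearest critical point in that direction is theta = 1, where L'' = 144 > 0 (a local minimum). The iterate converges there.

1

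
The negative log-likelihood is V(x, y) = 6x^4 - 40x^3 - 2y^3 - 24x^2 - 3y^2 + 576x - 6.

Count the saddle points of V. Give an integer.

3

V separates as a function of x plus a function of y, so ∇V=0 decouples.
∂V/∂x = 24(x - 4)(x - 3)(x + 2) = 0 at x ∈ {-2, 3, 4}; ∂V/∂y = -6y(y + 1) = 0 at y ∈ {-1, 0}.
The Hessian is diagonal: diag(V_xx, V_yy). Second derivatives: V_xx(-2)=720, V_xx(3)=-120, V_xx(4)=144; V_yy(-1)=6, V_yy(0)=-6.
Saddle points occur where the two diagonal entries have opposite signs: (-2, 0), (3, -1), (4, 0). Count: 3.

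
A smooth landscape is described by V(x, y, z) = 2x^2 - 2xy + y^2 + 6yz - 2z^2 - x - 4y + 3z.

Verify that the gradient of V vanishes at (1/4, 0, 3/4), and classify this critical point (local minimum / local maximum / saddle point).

saddle point

∇V = (4x - 2y - 1, -2x + 2y + 6z - 4, 6y - 4z + 3); substituting (1/4, 0, 3/4) gives ∇V = (0, 0, 0), so (1/4, 0, 3/4) is indeed a critical point.
The Hessian is constant: H = [[4, -2, 0], [-2, 2, 6], [0, 6, -4]].
Leading principal minors: Δ₁ = 4, Δ₂ = 4, Δ₃ = -160.
The minors fit neither the all-positive nor the alternating-sign pattern, so H is indefinite: a saddle point.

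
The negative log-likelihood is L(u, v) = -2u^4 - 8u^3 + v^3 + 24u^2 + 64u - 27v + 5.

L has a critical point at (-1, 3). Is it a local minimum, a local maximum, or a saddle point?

The mixed partial ∂²L/∂u∂v is 0, so the Hessian at any point is diag(L_uu, L_vv) = diag(24(-u^2 - 2u + 2), 6v).
At (-1, 3): H = diag(72, 18).
Both eigenvalues are positive, so H is positive definite: a local minimum.

local minimum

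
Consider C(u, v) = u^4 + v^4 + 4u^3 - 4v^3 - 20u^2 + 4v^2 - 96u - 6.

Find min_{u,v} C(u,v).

-285

C(u,v) separates as P(u) + Q(v) − 6, so its minimum is min P + min Q − 6.
P'(u) = 4(u - 3)(u + 2)(u + 4) vanishes at u ∈ {-4, -2, 3}; Q'(v) = 4v(v - 2)(v - 1) vanishes at v ∈ {0, 1, 2}.
Local minima of P (where P''>0): P(-4)=64, P(3)=-279. Local minima of Q: Q(0)=0, Q(2)=0.
So the global minimum of C is P(3) + Q(0) − 6 = -279 + 0 − 6 = -285, attained at (3, 0).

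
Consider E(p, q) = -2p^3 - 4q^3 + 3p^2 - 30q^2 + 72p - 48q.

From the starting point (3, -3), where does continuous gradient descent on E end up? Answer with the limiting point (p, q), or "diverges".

E is separable, so gradient descent decouples: p follows -∂E/∂p, q follows -∂E/∂q.
∂E/∂p = -6(p - 4)(p + 3); at p=3 this is 36, so p decreases.
∂E/∂q = -12(q + 1)(q + 4); at q=-3 this is 24, so q decreases.
p converges to its nearest critical value -3 (a local min of the p-part); q converges to -4. The iterate converges to (-3, -4).

(-3, -4)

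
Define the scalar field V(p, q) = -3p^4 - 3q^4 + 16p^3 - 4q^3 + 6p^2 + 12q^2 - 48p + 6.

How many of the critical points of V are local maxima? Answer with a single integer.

V separates as a function of p plus a function of q, so ∇V=0 decouples.
∂V/∂p = -12(p - 4)(p - 1)(p + 1) = 0 at p ∈ {-1, 1, 4}; ∂V/∂q = -12q(q - 1)(q + 2) = 0 at q ∈ {-2, 0, 1}.
The Hessian is diagonal: diag(V_pp, V_qq). Second derivatives: V_pp(-1)=-120, V_pp(1)=72, V_pp(4)=-180; V_qq(-2)=-72, V_qq(0)=24, V_qq(1)=-36.
Local maxima occur where both diagonal entries negative: (-1, -2), (-1, 1), (4, -2), (4, 1). Count: 4.

4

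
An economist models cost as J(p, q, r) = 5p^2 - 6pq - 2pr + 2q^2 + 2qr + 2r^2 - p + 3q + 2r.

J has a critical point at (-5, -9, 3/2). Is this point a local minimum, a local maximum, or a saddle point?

local minimum

The Hessian is constant: H = [[10, -6, -2], [-6, 4, 2], [-2, 2, 4]].
Leading principal minors: Δ₁ = 10, Δ₂ = 4, Δ₃ = 8.
All leading minors are positive, so H is positive definite: a local minimum.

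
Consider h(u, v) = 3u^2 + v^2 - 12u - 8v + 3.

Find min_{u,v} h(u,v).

-25

h(u,v) separates as P(u) + Q(v) + 3, so its minimum is min P + min Q + 3.
P'(u) = 6u - 12 vanishes at u ∈ {2}; Q'(v) = 2v - 8 vanishes at v ∈ {4}.
Local minima of P (where P''>0): P(2)=-12. Local minima of Q: Q(4)=-16.
So the global minimum of h is P(2) + Q(4) + 3 = -12 − 16 + 3 = -25, attained at (2, 4).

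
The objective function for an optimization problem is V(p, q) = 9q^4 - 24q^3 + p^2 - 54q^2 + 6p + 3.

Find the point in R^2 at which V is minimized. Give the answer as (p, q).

(-3, 3)

V(p,q) separates as A(p) + B(q) + 3, so its minimum is min A + min B + 3.
A'(p) = 2p + 6 vanishes at p ∈ {-3}; B'(q) = 36q(q - 3)(q + 1) vanishes at q ∈ {-1, 0, 3}.
Local minima of A (where A''>0): A(-3)=-9. Local minima of B: B(-1)=-21, B(3)=-405.
So the global minimum of V is A(-3) + B(3) + 3 = -9 − 405 + 3 = -411, attained at (-3, 3).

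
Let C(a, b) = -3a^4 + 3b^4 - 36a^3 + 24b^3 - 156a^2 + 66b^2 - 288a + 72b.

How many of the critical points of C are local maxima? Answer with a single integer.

C separates as a function of a plus a function of b, so ∇C=0 decouples.
∂C/∂a = -12(a + 2)(a + 3)(a + 4) = 0 at a ∈ {-4, -3, -2}; ∂C/∂b = 12(b + 1)(b + 2)(b + 3) = 0 at b ∈ {-3, -2, -1}.
The Hessian is diagonal: diag(C_aa, C_bb). Second derivatives: C_aa(-4)=-24, C_aa(-3)=12, C_aa(-2)=-24; C_bb(-3)=24, C_bb(-2)=-12, C_bb(-1)=24.
Local maxima occur where both diagonal entries negative: (-4, -2), (-2, -2). Count: 2.

2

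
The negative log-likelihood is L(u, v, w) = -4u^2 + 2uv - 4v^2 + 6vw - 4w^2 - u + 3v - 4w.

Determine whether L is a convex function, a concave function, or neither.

L is quadratic, so its Hessian is the constant matrix H = [[-8, 2, 0], [2, -8, 6], [0, 6, -8]].
Leading principal minors: -8, 60, -192.
Signs alternate −, +, − ⇒ H ≺ 0 ⇒ concave.

concave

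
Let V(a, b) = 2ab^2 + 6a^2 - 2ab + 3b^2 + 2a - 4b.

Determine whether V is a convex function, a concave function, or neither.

neither

The term 2ab^2 is cubic, so the Hessian is not constant.
∂²V/∂b² = 4a + 6, which takes both signs as a varies (negative for sufficiently negative a). A diagonal entry of the Hessian changing sign means the Hessian is neither positive- nor negative-semidefinite on all of R^2.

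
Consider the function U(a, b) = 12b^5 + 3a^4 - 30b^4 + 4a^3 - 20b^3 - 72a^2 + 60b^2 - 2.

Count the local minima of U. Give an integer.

U separates as a function of a plus a function of b, so ∇U=0 decouples.
∂U/∂a = 12a(a - 3)(a + 4) = 0 at a ∈ {-4, 0, 3}; ∂U/∂b = 60b(b - 2)(b - 1)(b + 1) = 0 at b ∈ {-1, 0, 1, 2}.
The Hessian is diagonal: diag(U_aa, U_bb). Second derivatives: U_aa(-4)=336, U_aa(0)=-144, U_aa(3)=252; U_bb(-1)=-360, U_bb(0)=120, U_bb(1)=-120, U_bb(2)=360.
Local minima occur where both diagonal entries positive: (-4, 0), (-4, 2), (3, 0), (3, 2). Count: 4.

4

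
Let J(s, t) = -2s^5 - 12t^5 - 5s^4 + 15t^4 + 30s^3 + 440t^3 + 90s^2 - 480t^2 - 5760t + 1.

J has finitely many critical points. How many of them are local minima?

J separates as a function of s plus a function of t, so ∇J=0 decouples.
∂J/∂s = -10s(s - 3)(s + 2)(s + 3) = 0 at s ∈ {-3, -2, 0, 3}; ∂J/∂t = -60(t - 4)(t - 3)(t + 2)(t + 4) = 0 at t ∈ {-4, -2, 3, 4}.
The Hessian is diagonal: diag(J_ss, J_tt). Second derivatives: J_ss(-3)=180, J_ss(-2)=-100, J_ss(0)=180, J_ss(3)=-900; J_tt(-4)=6720, J_tt(-2)=-3600, J_tt(3)=2100, J_tt(4)=-2880.
Local minima occur where both diagonal entries positive: (-3, -4), (-3, 3), (0, -4), (0, 3). Count: 4.

4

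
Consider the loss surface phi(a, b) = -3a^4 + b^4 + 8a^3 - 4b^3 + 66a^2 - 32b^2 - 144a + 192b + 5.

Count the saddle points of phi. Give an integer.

5

phi separates as a function of a plus a function of b, so ∇phi=0 decouples.
∂phi/∂a = -12(a - 4)(a - 1)(a + 3) = 0 at a ∈ {-3, 1, 4}; ∂phi/∂b = 4(b - 4)(b - 3)(b + 4) = 0 at b ∈ {-4, 3, 4}.
The Hessian is diagonal: diag(phi_aa, phi_bb). Second derivatives: phi_aa(-3)=-336, phi_aa(1)=144, phi_aa(4)=-252; phi_bb(-4)=224, phi_bb(3)=-28, phi_bb(4)=32.
Saddle points occur where the two diagonal entries have opposite signs: (-3, -4), (-3, 4), (1, 3), (4, -4), (4, 4). Count: 5.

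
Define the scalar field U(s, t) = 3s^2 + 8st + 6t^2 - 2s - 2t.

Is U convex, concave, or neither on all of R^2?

convex

U is quadratic, so its Hessian is the constant matrix H = [[6, 8], [8, 12]].
det(H) = 8, tr(H) = 18.
det(H) > 0 and tr(H) > 0, so H is positive definite everywhere: convex.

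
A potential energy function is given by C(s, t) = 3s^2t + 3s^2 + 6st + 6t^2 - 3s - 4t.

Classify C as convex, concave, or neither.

The term 3s^2t is cubic, so the Hessian is not constant.
∂²C/∂s² = 6t + 6, which takes both signs as t varies (negative for sufficiently negative t). A diagonal entry of the Hessian changing sign means the Hessian is neither positive- nor negative-semidefinite on all of R^2.

neither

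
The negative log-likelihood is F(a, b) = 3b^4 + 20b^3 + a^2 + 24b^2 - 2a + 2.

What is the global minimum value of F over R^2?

-127

F(a,b) separates as P(a) + Q(b) + 2, so its minimum is min P + min Q + 2.
P'(a) = 2a - 2 vanishes at a ∈ {1}; Q'(b) = 12b(b + 1)(b + 4) vanishes at b ∈ {-4, -1, 0}.
Local minima of P (where P''>0): P(1)=-1. Local minima of Q: Q(-4)=-128, Q(0)=0.
So the global minimum of F is P(1) + Q(-4) + 2 = -1 − 128 + 2 = -127, attained at (1, -4).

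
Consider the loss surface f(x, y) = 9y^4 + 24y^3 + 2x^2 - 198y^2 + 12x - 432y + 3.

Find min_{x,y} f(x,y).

f(x,y) separates as P(x) + Q(y) + 3, so its minimum is min P + min Q + 3.
P'(x) = 4x + 12 vanishes at x ∈ {-3}; Q'(y) = 36(y - 3)(y + 1)(y + 4) vanishes at y ∈ {-4, -1, 3}.
Local minima of P (where P''>0): P(-3)=-18. Local minima of Q: Q(-4)=-672, Q(3)=-1701.
So the global minimum of f is P(-3) + Q(3) + 3 = -18 − 1701 + 3 = -1716, attained at (-3, 3).

-1716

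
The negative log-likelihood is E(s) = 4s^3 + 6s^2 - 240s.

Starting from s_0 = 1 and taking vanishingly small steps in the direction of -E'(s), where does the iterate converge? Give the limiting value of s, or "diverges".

E'(s) = 12(s - 4)(s + 5), so E'(1) = -216.
Gradient descent moves in the -E' direction, i.e. s is increasing.
The nearest critical point in that direction is s = 4, where E'' = 108 > 0 (a local minimum). The iterate converges there.

4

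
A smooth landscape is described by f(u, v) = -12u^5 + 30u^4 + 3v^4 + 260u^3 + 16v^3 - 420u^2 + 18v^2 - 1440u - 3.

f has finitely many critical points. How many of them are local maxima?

2

f separates as a function of u plus a function of v, so ∇f=0 decouples.
∂f/∂u = -60(u - 4)(u - 2)(u + 1)(u + 3) = 0 at u ∈ {-3, -1, 2, 4}; ∂f/∂v = 12v(v + 1)(v + 3) = 0 at v ∈ {-3, -1, 0}.
The Hessian is diagonal: diag(f_uu, f_vv). Second derivatives: f_uu(-3)=4200, f_uu(-1)=-1800, f_uu(2)=1800, f_uu(4)=-4200; f_vv(-3)=72, f_vv(-1)=-24, f_vv(0)=36.
Local maxima occur where both diagonal entries negative: (-1, -1), (4, -1). Count: 2.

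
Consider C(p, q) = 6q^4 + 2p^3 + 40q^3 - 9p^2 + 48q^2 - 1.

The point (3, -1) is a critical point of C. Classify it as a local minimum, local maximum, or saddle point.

saddle point

The mixed partial ∂²C/∂p∂q is 0, so the Hessian at any point is diag(C_pp, C_qq) = diag(6(2p - 3), 24(3q^2 + 10q + 4)).
At (3, -1): H = diag(18, -72).
The eigenvalues have opposite signs, so H is indefinite: a saddle point.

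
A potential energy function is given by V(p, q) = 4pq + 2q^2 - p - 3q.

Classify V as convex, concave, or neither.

neither

V is quadratic, so its Hessian is the constant matrix H = [[0, 4], [4, 4]].
det(H) = -16, tr(H) = 4.
det(H) < 0, so H is indefinite: neither convex nor concave.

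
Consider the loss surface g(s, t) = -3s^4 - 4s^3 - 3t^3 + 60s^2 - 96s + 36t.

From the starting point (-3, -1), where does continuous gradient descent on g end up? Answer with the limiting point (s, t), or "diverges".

g is separable, so gradient descent decouples: s follows -∂g/∂s, t follows -∂g/∂t.
∂g/∂s = -12(s - 2)(s - 1)(s + 4); at s=-3 this is -240, so s increases.
∂g/∂t = -9(t - 2)(t + 2); at t=-1 this is 27, so t decreases.
s converges to its nearest critical value 1 (a local min of the s-part); t converges to -2. The iterate converges to (1, -2).

(1, -2)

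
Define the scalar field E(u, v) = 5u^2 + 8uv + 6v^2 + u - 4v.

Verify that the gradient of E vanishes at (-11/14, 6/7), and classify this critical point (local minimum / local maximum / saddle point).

local minimum

∇E = (10u + 8v + 1, 8u + 12v - 4); substituting (-11/14, 6/7) gives ∇E = (0, 0), so (-11/14, 6/7) is indeed a critical point.
The Hessian of E is constant: H = [[10, 8], [8, 12]].
det(H) = 10·12 − 8² = 56.
det(H) > 0 and tr(H) = 22 > 0, so H is positive definite and the point is a local minimum.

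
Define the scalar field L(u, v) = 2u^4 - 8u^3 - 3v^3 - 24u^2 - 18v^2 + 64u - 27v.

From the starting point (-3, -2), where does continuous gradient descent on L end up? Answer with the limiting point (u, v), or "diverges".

(-2, -3)

L is separable, so gradient descent decouples: u follows -∂L/∂u, v follows -∂L/∂v.
∂L/∂u = 8(u - 4)(u - 1)(u + 2); at u=-3 this is -224, so u increases.
∂L/∂v = -9(v + 1)(v + 3); at v=-2 this is 9, so v decreases.
u converges to its nearest critical value -2 (a local min of the u-part); v converges to -3. The iterate converges to (-2, -3).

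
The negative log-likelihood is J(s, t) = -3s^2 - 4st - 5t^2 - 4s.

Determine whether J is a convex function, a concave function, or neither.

J is quadratic, so its Hessian is the constant matrix H = [[-6, -4], [-4, -10]].
det(H) = 44, tr(H) = -16.
det(H) > 0 and tr(H) < 0, so H is negative definite everywhere: concave.

concave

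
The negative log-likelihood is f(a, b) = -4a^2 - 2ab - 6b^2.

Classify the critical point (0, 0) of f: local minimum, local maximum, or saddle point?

local maximum

The Hessian of f is constant: H = [[-8, -2], [-2, -12]].
det(H) = (-8)·(-12) − (-2)² = 92.
det(H) > 0 and tr(H) = -20 < 0, so H is negative definite and the point is a local maximum.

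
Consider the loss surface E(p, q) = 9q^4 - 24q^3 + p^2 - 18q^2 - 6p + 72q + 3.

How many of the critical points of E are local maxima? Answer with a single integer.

E separates as a function of p plus a function of q, so ∇E=0 decouples.
∂E/∂p = 2(p - 3) = 0 at p ∈ {3}; ∂E/∂q = 36(q - 2)(q - 1)(q + 1) = 0 at q ∈ {-1, 1, 2}.
The Hessian is diagonal: diag(E_pp, E_qq). Second derivatives: E_pp(3)=2; E_qq(-1)=216, E_qq(1)=-72, E_qq(2)=108.
Local maxima occur where both diagonal entries negative: none. Count: 0.

0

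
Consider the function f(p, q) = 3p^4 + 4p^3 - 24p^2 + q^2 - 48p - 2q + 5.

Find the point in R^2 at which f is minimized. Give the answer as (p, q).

(2, 1)

f(p,q) separates as A(p) + B(q) + 5, so its minimum is min A + min B + 5.
A'(p) = 12(p - 2)(p + 1)(p + 2) vanishes at p ∈ {-2, -1, 2}; B'(q) = 2q - 2 vanishes at q ∈ {1}.
Local minima of A (where A''>0): A(-2)=16, A(2)=-112. Local minima of B: B(1)=-1.
So the global minimum of f is A(2) + B(1) + 5 = -112 − 1 + 5 = -108, attained at (2, 1).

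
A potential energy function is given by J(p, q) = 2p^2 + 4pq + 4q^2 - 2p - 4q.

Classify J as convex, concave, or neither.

convex

J is quadratic, so its Hessian is the constant matrix H = [[4, 4], [4, 8]].
det(H) = 16, tr(H) = 12.
det(H) > 0 and tr(H) > 0, so H is positive definite everywhere: convex.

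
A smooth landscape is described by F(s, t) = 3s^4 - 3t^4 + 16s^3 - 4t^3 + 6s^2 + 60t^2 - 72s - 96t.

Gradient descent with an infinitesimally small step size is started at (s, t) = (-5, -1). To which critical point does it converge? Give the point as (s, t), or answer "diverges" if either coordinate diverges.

(-3, 1)

F is separable, so gradient descent decouples: s follows -∂F/∂s, t follows -∂F/∂t.
∂F/∂s = 12(s - 1)(s + 2)(s + 3); at s=-5 this is -432, so s increases.
∂F/∂t = -12(t - 2)(t - 1)(t + 4); at t=-1 this is -216, so t increases.
s converges to its nearest critical value -3 (a local min of the s-part); t converges to 1. The iterate converges to (-3, 1).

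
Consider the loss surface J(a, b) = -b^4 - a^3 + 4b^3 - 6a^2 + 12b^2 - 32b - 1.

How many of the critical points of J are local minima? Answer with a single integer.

1

J separates as a function of a plus a function of b, so ∇J=0 decouples.
∂J/∂a = -3a(a + 4) = 0 at a ∈ {-4, 0}; ∂J/∂b = -4(b - 4)(b - 1)(b + 2) = 0 at b ∈ {-2, 1, 4}.
The Hessian is diagonal: diag(J_aa, J_bb). Second derivatives: J_aa(-4)=12, J_aa(0)=-12; J_bb(-2)=-72, J_bb(1)=36, J_bb(4)=-72.
Local minima occur where both diagonal entries positive: (-4, 1). Count: 1.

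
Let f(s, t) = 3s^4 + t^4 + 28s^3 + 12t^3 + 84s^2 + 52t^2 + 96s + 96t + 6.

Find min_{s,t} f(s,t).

f(s,t) separates as P(s) + Q(t) + 6, so its minimum is min P + min Q + 6.
P'(s) = 12(s + 1)(s + 2)(s + 4) vanishes at s ∈ {-4, -2, -1}; Q'(t) = 4(t + 2)(t + 3)(t + 4) vanishes at t ∈ {-4, -3, -2}.
Local minima of P (where P''>0): P(-4)=-64, P(-1)=-37. Local minima of Q: Q(-4)=-64, Q(-2)=-64.
So the global minimum of f is P(-4) + Q(-4) + 6 = -64 − 64 + 6 = -122, attained at (-4, -4).

-122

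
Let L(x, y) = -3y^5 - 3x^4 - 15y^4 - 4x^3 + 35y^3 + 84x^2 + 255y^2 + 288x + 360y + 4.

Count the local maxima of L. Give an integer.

4

L separates as a function of x plus a function of y, so ∇L=0 decouples.
∂L/∂x = -12(x - 4)(x + 2)(x + 3) = 0 at x ∈ {-3, -2, 4}; ∂L/∂y = -15(y - 3)(y + 1)(y + 2)(y + 4) = 0 at y ∈ {-4, -2, -1, 3}.
The Hessian is diagonal: diag(L_xx, L_yy). Second derivatives: L_xx(-3)=-84, L_xx(-2)=72, L_xx(4)=-504; L_yy(-4)=630, L_yy(-2)=-150, L_yy(-1)=180, L_yy(3)=-2100.
Local maxima occur where both diagonal entries negative: (-3, -2), (-3, 3), (4, -2), (4, 3). Count: 4.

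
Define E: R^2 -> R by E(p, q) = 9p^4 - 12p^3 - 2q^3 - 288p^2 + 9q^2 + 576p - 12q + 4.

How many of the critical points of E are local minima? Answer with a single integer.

2

E separates as a function of p plus a function of q, so ∇E=0 decouples.
∂E/∂p = 36(p - 4)(p - 1)(p + 4) = 0 at p ∈ {-4, 1, 4}; ∂E/∂q = -6(q - 2)(q - 1) = 0 at q ∈ {1, 2}.
The Hessian is diagonal: diag(E_pp, E_qq). Second derivatives: E_pp(-4)=1440, E_pp(1)=-540, E_pp(4)=864; E_qq(1)=6, E_qq(2)=-6.
Local minima occur where both diagonal entries positive: (-4, 1), (4, 1). Count: 2.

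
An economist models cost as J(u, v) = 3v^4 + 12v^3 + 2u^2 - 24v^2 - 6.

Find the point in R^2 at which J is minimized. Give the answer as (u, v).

J(u,v) separates as P(u) + Q(v) − 6, so its minimum is min P + min Q − 6.
P'(u) = 4u vanishes at u ∈ {0}; Q'(v) = 12v(v - 1)(v + 4) vanishes at v ∈ {-4, 0, 1}.
Local minima of P (where P''>0): P(0)=0. Local minima of Q: Q(-4)=-384, Q(1)=-9.
So the global minimum of J is P(0) + Q(-4) − 6 = 0 − 384 − 6 = -390, attained at (0, -4).

(0, -4)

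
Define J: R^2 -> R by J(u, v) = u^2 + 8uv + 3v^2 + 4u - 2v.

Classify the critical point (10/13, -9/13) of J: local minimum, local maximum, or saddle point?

saddle point

The Hessian of J is constant: H = [[2, 8], [8, 6]].
det(H) = 2·6 − 8² = -52.
Since det(H) < 0, H is indefinite and the critical point is a saddle point.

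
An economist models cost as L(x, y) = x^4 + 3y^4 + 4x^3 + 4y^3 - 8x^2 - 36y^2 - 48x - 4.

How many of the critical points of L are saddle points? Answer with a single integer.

4

L separates as a function of x plus a function of y, so ∇L=0 decouples.
∂L/∂x = 4(x - 2)(x + 2)(x + 3) = 0 at x ∈ {-3, -2, 2}; ∂L/∂y = 12y(y - 2)(y + 3) = 0 at y ∈ {-3, 0, 2}.
The Hessian is diagonal: diag(L_xx, L_yy). Second derivatives: L_xx(-3)=20, L_xx(-2)=-16, L_xx(2)=80; L_yy(-3)=180, L_yy(0)=-72, L_yy(2)=120.
Saddle points occur where the two diagonal entries have opposite signs: (-3, 0), (-2, -3), (-2, 2), (2, 0). Count: 4.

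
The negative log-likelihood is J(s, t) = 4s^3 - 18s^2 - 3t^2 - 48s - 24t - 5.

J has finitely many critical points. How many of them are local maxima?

1

J separates as a function of s plus a function of t, so ∇J=0 decouples.
∂J/∂s = 12(s - 4)(s + 1) = 0 at s ∈ {-1, 4}; ∂J/∂t = -6(t + 4) = 0 at t ∈ {-4}.
The Hessian is diagonal: diag(J_ss, J_tt). Second derivatives: J_ss(-1)=-60, J_ss(4)=60; J_tt(-4)=-6.
Local maxima occur where both diagonal entries negative: (-1, -4). Count: 1.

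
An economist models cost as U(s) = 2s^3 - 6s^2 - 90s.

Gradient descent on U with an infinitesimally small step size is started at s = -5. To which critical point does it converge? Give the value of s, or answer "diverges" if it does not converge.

U'(s) = 6(s - 5)(s + 3), so U'(-5) = 120.
Gradient descent moves in the -U' direction, i.e. s is decreasing.
There is no critical point below s=-5, and U' keeps the same sign, so the iterate runs off to −∞.

diverges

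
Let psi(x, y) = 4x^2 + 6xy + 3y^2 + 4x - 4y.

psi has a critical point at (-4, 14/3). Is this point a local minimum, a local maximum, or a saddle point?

The Hessian of psi is constant: H = [[8, 6], [6, 6]].
det(H) = 8·6 − 6² = 12.
det(H) > 0 and tr(H) = 14 > 0, so H is positive definite and the point is a local minimum.

local minimum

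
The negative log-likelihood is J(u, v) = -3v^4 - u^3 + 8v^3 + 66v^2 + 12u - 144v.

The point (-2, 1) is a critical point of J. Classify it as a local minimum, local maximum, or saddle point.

The mixed partial ∂²J/∂u∂v is 0, so the Hessian at any point is diag(J_uu, J_vv) = diag(-6u, 12(-3v^2 + 4v + 11)).
At (-2, 1): H = diag(12, 144).
Both eigenvalues are positive, so H is positive definite: a local minimum.

local minimum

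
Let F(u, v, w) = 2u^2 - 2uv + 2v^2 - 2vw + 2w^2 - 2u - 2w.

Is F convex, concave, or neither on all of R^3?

convex

F is quadratic, so its Hessian is the constant matrix H = [[4, -2, 0], [-2, 4, -2], [0, -2, 4]].
Leading principal minors: 4, 12, 32.
All positive ⇒ H ≻ 0 ⇒ convex.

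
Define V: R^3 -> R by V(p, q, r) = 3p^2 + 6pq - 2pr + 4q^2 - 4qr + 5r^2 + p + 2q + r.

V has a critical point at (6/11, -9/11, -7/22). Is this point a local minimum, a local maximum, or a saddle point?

local minimum

The Hessian is constant: H = [[6, 6, -2], [6, 8, -4], [-2, -4, 10]].
Leading principal minors: Δ₁ = 6, Δ₂ = 12, Δ₃ = 88.
All leading minors are positive, so H is positive definite: a local minimum.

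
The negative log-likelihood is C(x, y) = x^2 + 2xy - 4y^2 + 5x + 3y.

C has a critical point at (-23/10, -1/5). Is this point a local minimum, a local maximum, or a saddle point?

saddle point

The Hessian of C is constant: H = [[2, 2], [2, -8]].
det(H) = 2·(-8) − 2² = -20.
Since det(H) < 0, H is indefinite and the critical point is a saddle point.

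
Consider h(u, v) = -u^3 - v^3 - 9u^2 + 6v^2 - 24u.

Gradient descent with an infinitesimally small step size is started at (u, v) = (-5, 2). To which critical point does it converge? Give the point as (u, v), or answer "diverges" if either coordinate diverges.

(-4, 0)

h is separable, so gradient descent decouples: u follows -∂h/∂u, v follows -∂h/∂v.
∂h/∂u = -3(u + 2)(u + 4); at u=-5 this is -9, so u increases.
∂h/∂v = -3v(v - 4); at v=2 this is 12, so v decreases.
u converges to its nearest critical value -4 (a local min of the u-part); v converges to 0. The iterate converges to (-4, 0).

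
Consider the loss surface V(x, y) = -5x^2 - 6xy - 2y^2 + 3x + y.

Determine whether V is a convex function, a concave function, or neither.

V is quadratic, so its Hessian is the constant matrix H = [[-10, -6], [-6, -4]].
det(H) = 4, tr(H) = -14.
det(H) > 0 and tr(H) < 0, so H is negative definite everywhere: concave.

concave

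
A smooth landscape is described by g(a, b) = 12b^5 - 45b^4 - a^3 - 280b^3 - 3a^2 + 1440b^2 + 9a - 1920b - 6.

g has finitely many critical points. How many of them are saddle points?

g separates as a function of a plus a function of b, so ∇g=0 decouples.
∂g/∂a = -3(a - 1)(a + 3) = 0 at a ∈ {-3, 1}; ∂g/∂b = 60(b - 4)(b - 2)(b - 1)(b + 4) = 0 at b ∈ {-4, 1, 2, 4}.
The Hessian is diagonal: diag(g_aa, g_bb). Second derivatives: g_aa(-3)=12, g_aa(1)=-12; g_bb(-4)=-14400, g_bb(1)=900, g_bb(2)=-720, g_bb(4)=2880.
Saddle points occur where the two diagonal entries have opposite signs: (-3, -4), (-3, 2), (1, 1), (1, 4). Count: 4.

4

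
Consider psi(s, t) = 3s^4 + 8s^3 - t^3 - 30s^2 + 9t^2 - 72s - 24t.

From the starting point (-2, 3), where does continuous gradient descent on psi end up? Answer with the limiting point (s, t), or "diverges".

psi is separable, so gradient descent decouples: s follows -∂psi/∂s, t follows -∂psi/∂t.
∂psi/∂s = 12(s - 2)(s + 1)(s + 3); at s=-2 this is 48, so s decreases.
∂psi/∂t = -3(t - 4)(t - 2); at t=3 this is 3, so t decreases.
s converges to its nearest critical value -3 (a local min of the s-part); t converges to 2. The iterate converges to (-3, 2).

(-3, 2)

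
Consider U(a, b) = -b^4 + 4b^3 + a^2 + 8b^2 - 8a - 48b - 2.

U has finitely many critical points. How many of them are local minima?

1

U separates as a function of a plus a function of b, so ∇U=0 decouples.
∂U/∂a = 2(a - 4) = 0 at a ∈ {4}; ∂U/∂b = -4(b - 3)(b - 2)(b + 2) = 0 at b ∈ {-2, 2, 3}.
The Hessian is diagonal: diag(U_aa, U_bb). Second derivatives: U_aa(4)=2; U_bb(-2)=-80, U_bb(2)=16, U_bb(3)=-20.
Local minima occur where both diagonal entries positive: (4, 2). Count: 1.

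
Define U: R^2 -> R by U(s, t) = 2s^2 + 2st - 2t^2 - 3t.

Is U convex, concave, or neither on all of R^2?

U is quadratic, so its Hessian is the constant matrix H = [[4, 2], [2, -4]].
det(H) = -20, tr(H) = 0.
det(H) < 0, so H is indefinite: neither convex nor concave.

neither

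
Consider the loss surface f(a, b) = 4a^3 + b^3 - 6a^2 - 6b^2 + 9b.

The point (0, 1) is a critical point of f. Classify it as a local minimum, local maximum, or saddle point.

local maximum

The mixed partial ∂²f/∂a∂b is 0, so the Hessian at any point is diag(f_aa, f_bb) = diag(12(2a - 1), 6(b - 2)).
At (0, 1): H = diag(-12, -6).
Both eigenvalues are negative, so H is negative definite: a local maximum.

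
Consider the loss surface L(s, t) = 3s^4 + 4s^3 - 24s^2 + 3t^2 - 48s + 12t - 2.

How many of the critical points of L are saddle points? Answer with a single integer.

1

L separates as a function of s plus a function of t, so ∇L=0 decouples.
∂L/∂s = 12(s - 2)(s + 1)(s + 2) = 0 at s ∈ {-2, -1, 2}; ∂L/∂t = 6(t + 2) = 0 at t ∈ {-2}.
The Hessian is diagonal: diag(L_ss, L_tt). Second derivatives: L_ss(-2)=48, L_ss(-1)=-36, L_ss(2)=144; L_tt(-2)=6.
Saddle points occur where the two diagonal entries have opposite signs: (-1, -2). Count: 1.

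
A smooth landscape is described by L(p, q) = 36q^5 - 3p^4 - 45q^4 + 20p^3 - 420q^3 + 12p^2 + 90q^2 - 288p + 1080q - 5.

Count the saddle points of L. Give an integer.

L separates as a function of p plus a function of q, so ∇L=0 decouples.
∂L/∂p = -12(p - 4)(p - 3)(p + 2) = 0 at p ∈ {-2, 3, 4}; ∂L/∂q = 180(q - 3)(q - 1)(q + 1)(q + 2) = 0 at q ∈ {-2, -1, 1, 3}.
The Hessian is diagonal: diag(L_pp, L_qq). Second derivatives: L_pp(-2)=-360, L_pp(3)=60, L_pp(4)=-72; L_qq(-2)=-2700, L_qq(-1)=1440, L_qq(1)=-2160, L_qq(3)=7200.
Saddle points occur where the two diagonal entries have opposite signs: (-2, -1), (-2, 3), (3, -2), (3, 1), (4, -1), (4, 3). Count: 6.

6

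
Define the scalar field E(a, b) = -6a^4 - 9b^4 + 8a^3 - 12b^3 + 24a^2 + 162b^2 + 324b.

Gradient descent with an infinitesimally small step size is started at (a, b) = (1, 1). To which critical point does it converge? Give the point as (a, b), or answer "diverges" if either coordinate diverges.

E is separable, so gradient descent decouples: a follows -∂E/∂a, b follows -∂E/∂b.
∂E/∂a = -24a(a - 2)(a + 1); at a=1 this is 48, so a decreases.
∂E/∂b = -36(b - 3)(b + 1)(b + 3); at b=1 this is 576, so b decreases.
a converges to its nearest critical value 0 (a local min of the a-part); b converges to -1. The iterate converges to (0, -1).

(0, -1)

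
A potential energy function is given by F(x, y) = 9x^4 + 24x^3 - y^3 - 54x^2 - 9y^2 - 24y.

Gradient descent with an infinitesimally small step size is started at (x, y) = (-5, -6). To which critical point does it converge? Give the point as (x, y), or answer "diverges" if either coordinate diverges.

(-3, -4)

F is separable, so gradient descent decouples: x follows -∂F/∂x, y follows -∂F/∂y.
∂F/∂x = 36x(x - 1)(x + 3); at x=-5 this is -2160, so x increases.
∂F/∂y = -3(y + 2)(y + 4); at y=-6 this is -24, so y increases.
x converges to its nearest critical value -3 (a local min of the x-part); y converges to -4. The iterate converges to (-3, -4).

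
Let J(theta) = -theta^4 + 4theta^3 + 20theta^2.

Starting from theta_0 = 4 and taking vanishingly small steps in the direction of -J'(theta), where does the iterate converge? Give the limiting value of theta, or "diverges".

J'(theta) = -4theta(theta - 5)(theta + 2), so J'(4) = 96.
Gradient descent moves in the -J' direction, i.e. theta is decreasing.
The nearest critical point in that direction is theta = 0, where J'' = 40 > 0 (a local minimum). The iterate converges there.

0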